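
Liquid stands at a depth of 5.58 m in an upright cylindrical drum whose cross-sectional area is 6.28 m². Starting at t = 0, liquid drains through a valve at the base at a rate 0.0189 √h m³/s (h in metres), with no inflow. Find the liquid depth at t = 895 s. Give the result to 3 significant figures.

Accumulation of liquid (constant cross-section A): A dh/dt = −0.0189 √h.
This is separable: 2 d(√h)/dt = −0.0189/A, so √h = √h₀ − (0.0189/(2A)) t.
√h = √5.58 − 0.0189·895/(2·6.28) = 2.3622 − 1.3468 = 1.0154.
h = 1.0154² = 1.0311 m.

1.03 m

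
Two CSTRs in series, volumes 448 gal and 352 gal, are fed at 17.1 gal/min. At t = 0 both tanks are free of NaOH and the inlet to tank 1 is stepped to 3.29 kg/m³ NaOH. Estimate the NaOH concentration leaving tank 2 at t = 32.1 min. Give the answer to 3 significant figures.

1.32 kg/m³

Time constants: τᵢ = Vᵢ/Q for each well-mixed tank.
τ₁ = 448/17.1 = 26.199 min; τ₂ = 352/17.1 = 20.585 min.
Tank 1: C₁ = C_in(1 − e^(−t/τ₁)). Tank 2 (τ₁ ≠ τ₂): C₂ = C_in[1 − (τ₁ e^(−t/τ₁) − τ₂ e^(−t/τ₂))/(τ₁ − τ₂)].
At t = 32.1: e^(−t/τ₁) = 0.29369, e^(−t/τ₂) = 0.21026.
C₂ = 3.29·[1 − (26.199·0.29369 − 20.585·0.21026)/(5.6140)] = 3.29·0.40043 = 1.3174 kg/m³.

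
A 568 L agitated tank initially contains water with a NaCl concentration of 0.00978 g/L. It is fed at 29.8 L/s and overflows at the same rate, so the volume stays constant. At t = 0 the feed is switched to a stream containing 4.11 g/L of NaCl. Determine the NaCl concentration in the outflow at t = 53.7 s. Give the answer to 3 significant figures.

Unsteady species balance (constant V, well mixed): V dC/dt = Q(C_in − C).
So dC/dt = (C_in − C)/τ with τ = V/Q = 568/29.8 = 19.060 s.
C approaches C_in exponentially: C(t) = C_in + (C₀ − C_in) e^(−t/τ).
C(53.7) = 4.11 + (0.00978 − 4.11)·e^(−53.7/19.060) = 4.11 + (-4.1002)·0.059764 = 3.8650 g/L.

3.86 g/L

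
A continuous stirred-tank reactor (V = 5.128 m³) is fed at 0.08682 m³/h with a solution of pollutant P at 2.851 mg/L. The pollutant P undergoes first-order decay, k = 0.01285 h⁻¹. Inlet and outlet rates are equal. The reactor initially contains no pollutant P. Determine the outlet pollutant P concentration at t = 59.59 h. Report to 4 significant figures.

V dC/dt = Q(C_in − C) − k V C.
This is linear with rate a = Q/V + k = 0.0297806 h⁻¹.
C_ss = Q C_in/(Q + kV) = 1.62082 mg/L; C(t) = C_ss + (C₀ − C_ss) e^(−a t).
C(59.59) = 1.62082 + (-1.62082)·e^(−0.0297806·59.59) = 1.62082 + (-1.62082)·0.169547 = 1.34602 mg/L.

1.346 mg/L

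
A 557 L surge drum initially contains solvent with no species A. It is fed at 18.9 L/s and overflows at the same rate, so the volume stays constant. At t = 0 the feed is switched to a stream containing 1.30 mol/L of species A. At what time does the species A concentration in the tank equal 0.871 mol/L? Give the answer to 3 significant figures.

32.7 s

Species balance on the tank: V dC/dt = Q(C_in − C), so τ = V/Q = 29.471 s.
C(t) = C_in + (C₀ − C_in) e^(−t/τ). Set C = 0.871 and solve for t:
e^(−t/τ) = (C − C_in)/(C₀ − C_in) = (0.871 − 1.30)/(0 − 1.30) = 0.33000
t = −τ ln(…) = 29.471 × 1.1087 = 32.673 s.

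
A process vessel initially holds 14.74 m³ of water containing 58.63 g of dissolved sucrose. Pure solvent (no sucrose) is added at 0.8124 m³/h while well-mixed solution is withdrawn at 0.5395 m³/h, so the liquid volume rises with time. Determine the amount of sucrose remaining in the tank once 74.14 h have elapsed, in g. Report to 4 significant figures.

10.62 g

Total volume: dV/dt = Q_in − Q_out = 0.272900 m³/h, so V(t) = 14.74 + 0.272900 t and V(74.14) = 34.9728 m³.
Species balance (pure solvent in): dm/dt = −Q_out · m/V(t).
dm/m = −Q_out dt/(V₀ + 0.272900 t); integrating gives ln(m/m₀) = −(Q_out/(Q_in−Q_out)) ln(V/V₀).
m = m₀ (V₀/V)^(Q_out/(Q_in−Q_out)) = 58.63 × (14.74/34.9728)^(1.97691) = 10.6247 g.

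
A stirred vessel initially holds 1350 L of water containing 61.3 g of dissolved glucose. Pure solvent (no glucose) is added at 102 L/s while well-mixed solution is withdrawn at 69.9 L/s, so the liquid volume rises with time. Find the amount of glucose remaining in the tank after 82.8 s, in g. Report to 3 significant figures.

5.73 g

Let m(t) be the amount of glucose. Volume: V(t) = V₀ + (Q_in − Q_out) t = 1350 + 32.100 t; V(82.8) = 4007.9 L.
No glucose enters, so dm/dt = −Q_out · (m/V).
dm/m = −Q_out dt/(V₀ + 32.100 t); integrating gives ln(m/m₀) = −(Q_out/(Q_in−Q_out)) ln(V/V₀).
m = m₀ (V₀/V)^(Q_out/(Q_in−Q_out)) = 61.3 × (1350/4007.9)^(2.1776) = 5.7330 g.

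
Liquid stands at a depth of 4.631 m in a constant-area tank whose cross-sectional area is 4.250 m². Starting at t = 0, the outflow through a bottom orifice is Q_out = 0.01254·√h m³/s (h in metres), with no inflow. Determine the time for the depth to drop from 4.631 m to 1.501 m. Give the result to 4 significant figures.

A dh/dt = −Q_out = −0.01254 √h.
Separate and integrate: 2(√h − √h₀) = −(0.01254/A) t.
t = 2A(√h₀ − √h)/0.01254 = 2·4.250·(√4.631 − √1.501)/0.01254
  = 8.50000 × (2.15198 − 1.22515) / 0.01254 = 628.229 s.

628.2 s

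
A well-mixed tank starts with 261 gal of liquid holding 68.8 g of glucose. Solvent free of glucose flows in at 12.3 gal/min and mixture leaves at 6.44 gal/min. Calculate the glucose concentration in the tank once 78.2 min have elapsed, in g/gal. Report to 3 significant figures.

Let m(t) be the amount of glucose. Volume: V(t) = V₀ + (Q_in − Q_out) t = 261 + 5.8600 t; V(78.2) = 719.25 gal.
Species balance (pure solvent in): dm/dt = −Q_out · m/V(t).
dm/m = −Q_out dt/(V₀ + 5.8600 t); integrating gives ln(m/m₀) = −(Q_out/(Q_in−Q_out)) ln(V/V₀).
m = m₀ (V₀/V)^(Q_out/(Q_in−Q_out)) = 68.8 × (261/719.25)^(1.0990) = 22.583 g.
C = m/V = 22.583/719.25 = 0.031397 g/gal.

0.0314 g/gal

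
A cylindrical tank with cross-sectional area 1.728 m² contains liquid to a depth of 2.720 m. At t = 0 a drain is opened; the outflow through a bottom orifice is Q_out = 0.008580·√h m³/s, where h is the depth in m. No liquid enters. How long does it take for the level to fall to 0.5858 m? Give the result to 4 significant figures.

With no inflow, A dh/dt = −0.008580 √h.
Separate and integrate: 2(√h − √h₀) = −(0.008580/A) t.
t = 2A(√h₀ − √h)/0.008580 = 2·1.728·(√2.720 − √0.5858)/0.008580
  = 3.45600 × (1.64924 − 0.765376) / 0.008580 = 356.019 s.

356.0 s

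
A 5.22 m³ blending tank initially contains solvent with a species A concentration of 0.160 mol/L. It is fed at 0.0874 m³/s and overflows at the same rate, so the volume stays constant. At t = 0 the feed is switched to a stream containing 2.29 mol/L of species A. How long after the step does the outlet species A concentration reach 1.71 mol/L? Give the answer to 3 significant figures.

77.7 s

Species balance: V dC/dt = Q(C_in − C) ⇒ τ = V/Q = 59.725 s.
C(t) = C_in + (C₀ − C_in) e^(−t/τ). Set C = 1.71 and solve for t:
e^(−t/τ) = (C − C_in)/(C₀ − C_in) = (1.71 − 2.29)/(0.160 − 2.29) = 0.27230
t = −τ ln(…) = 59.725 × 1.3008 = 77.694 s.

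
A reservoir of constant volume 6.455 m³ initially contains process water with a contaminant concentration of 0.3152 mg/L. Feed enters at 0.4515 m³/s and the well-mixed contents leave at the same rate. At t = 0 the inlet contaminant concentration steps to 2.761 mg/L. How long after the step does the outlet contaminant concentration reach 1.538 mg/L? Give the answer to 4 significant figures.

9.909 s

Species balance: V dC/dt = Q(C_in − C) ⇒ τ = V/Q = 14.2968 s.
C(t) = C_in + (C₀ − C_in) e^(−t/τ). Set C = 1.538 and solve for t:
e^(−t/τ) = (C − C_in)/(C₀ − C_in) = (1.538 − 2.761)/(0.3152 − 2.761) = 0.500041
t = −τ ln(…) = 14.2968 × 0.693065 = 9.90861 s.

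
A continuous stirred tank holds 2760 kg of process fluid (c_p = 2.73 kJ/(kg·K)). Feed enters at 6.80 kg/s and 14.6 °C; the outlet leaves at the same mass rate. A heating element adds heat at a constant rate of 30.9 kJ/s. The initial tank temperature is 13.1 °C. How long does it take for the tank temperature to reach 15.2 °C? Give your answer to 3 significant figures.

First-law balance (no shaft work): M c_p dT/dt = ṁ c_p (T_in − T) + 30.9.
τ = M/ṁ = 405.88 s; T_ss = T_in + Q̇/(ṁ c_p) = 16.265 °C.
T(t) = T_ss + (T₀ − T_ss) e^(−t/τ). Set T = 15.2:
e^(−t/τ) = (15.2 − 16.265)/(13.1 − 16.265) = 0.33639
t = −405.88 · ln(0.33639) = 442.20 s.

442 s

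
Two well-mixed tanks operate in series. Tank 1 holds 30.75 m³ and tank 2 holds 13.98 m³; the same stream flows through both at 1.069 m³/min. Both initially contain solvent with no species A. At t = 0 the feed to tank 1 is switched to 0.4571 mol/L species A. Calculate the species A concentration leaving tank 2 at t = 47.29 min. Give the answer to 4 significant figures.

Each tank obeys Vᵢ dCᵢ/dt = Q(Cᵢ₋₁ − Cᵢ), so τᵢ = Vᵢ/Q.
τ₁ = 30.75/1.069 = 28.7652 min; τ₂ = 13.98/1.069 = 13.0776 min.
Tank 1: C₁ = C_in(1 − e^(−t/τ₁)). Tank 2 (τ₁ ≠ τ₂): C₂ = C_in[1 − (τ₁ e^(−t/τ₁) − τ₂ e^(−t/τ₂))/(τ₁ − τ₂)].
At t = 47.29: e^(−t/τ₁) = 0.193206, e^(−t/τ₂) = 0.0268875.
C₂ = 0.4571·[1 − (28.7652·0.193206 − 13.0776·0.0268875)/(15.6876)] = 0.4571·0.668146 = 0.305410 mol/L.

0.3054 mol/L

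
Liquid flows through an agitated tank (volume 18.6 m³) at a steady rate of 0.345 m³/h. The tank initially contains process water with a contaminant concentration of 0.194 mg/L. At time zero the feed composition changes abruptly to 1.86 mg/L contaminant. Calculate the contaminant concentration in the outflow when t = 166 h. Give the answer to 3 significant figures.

Mass balance on the solute (V constant): V dC/dt = Q(C_in − C).
Time constant τ = V/Q = 18.6/0.345 = 53.913 h.
C approaches C_in exponentially: C(t) = C_in + (C₀ − C_in) e^(−t/τ).
C(166) = 1.86 + (0.194 − 1.86)·e^(−166/53.913) = 1.86 + (-1.6660)·0.046004 = 1.7834 mg/L.

1.78 mg/L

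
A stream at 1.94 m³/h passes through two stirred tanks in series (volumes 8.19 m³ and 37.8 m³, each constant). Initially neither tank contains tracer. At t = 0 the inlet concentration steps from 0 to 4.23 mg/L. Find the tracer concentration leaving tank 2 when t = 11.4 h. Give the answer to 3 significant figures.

Species balance on tank i: dCᵢ/dt = (Cᵢ₋₁ − Cᵢ)/τᵢ with τᵢ = Vᵢ/Q.
τ₁ = 8.19/1.94 = 4.2216 h; τ₂ = 37.8/1.94 = 19.485 h.
Solving the cascade with C₁(0)=C₂(0)=0 gives C₂(t) = C_in[1 − (τ₁ e^(−t/τ₁) − τ₂ e^(−t/τ₂))/(τ₁ − τ₂)].
At t = 11.4: e^(−t/τ₁) = 0.067181, e^(−t/τ₂) = 0.55706.
C₂ = 4.23·[1 − (4.2216·0.067181 − 19.485·0.55706)/(-15.263)] = 4.23·0.30744 = 1.3005 mg/L.

1.30 mg/L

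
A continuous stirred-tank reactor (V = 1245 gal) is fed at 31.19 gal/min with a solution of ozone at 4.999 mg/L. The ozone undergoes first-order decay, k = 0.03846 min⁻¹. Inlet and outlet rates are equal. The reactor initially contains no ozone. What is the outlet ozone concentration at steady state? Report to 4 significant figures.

V dC/dt = Q(C_in − C) − k V C.
Steady state (dC/dt = 0): C_ss = Q C_in/(Q + kV) = C_in/(1 + kV/Q).
C_ss = 31.19·4.999/(31.19 + 0.03846·1245) = 155.919/79.0727 = 1.97184 mg/L.

1.972 mg/L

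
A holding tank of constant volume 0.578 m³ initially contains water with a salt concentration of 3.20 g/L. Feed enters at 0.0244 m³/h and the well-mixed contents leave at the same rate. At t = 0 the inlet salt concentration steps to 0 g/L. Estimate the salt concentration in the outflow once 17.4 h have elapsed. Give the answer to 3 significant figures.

Unsteady species balance (constant V, well mixed): V dC/dt = Q(C_in − C).
Rewrite as dC/dt + C/τ = C_in/τ, τ = V/Q = 23.689 h.
C approaches C_in exponentially: C(t) = C_in + (C₀ − C_in) e^(−t/τ).
C(17.4) = 0 + (3.20 − 0)·e^(−17.4/23.689) = 0 + (3.2000)·0.47973 = 1.5351 g/L.

1.54 g/L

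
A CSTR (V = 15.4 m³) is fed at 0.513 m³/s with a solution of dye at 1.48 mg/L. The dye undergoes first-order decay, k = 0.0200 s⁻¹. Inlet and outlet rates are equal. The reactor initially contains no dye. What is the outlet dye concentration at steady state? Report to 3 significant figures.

0.925 mg/L

Accumulation = in − out − consumed: V dC/dt = Q C_in − Q C − k V C.
At steady state: 0 = Q C_in − (Q + kV) C_ss, so C_ss = Q C_in/(Q + kV).
C_ss = 0.513·1.48/(0.513 + 0.0200·15.4) = 0.75924/0.82100 = 0.92477 mg/L.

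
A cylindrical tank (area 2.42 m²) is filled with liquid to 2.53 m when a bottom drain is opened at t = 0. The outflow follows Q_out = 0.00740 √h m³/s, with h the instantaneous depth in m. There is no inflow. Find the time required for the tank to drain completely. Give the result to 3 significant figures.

Mass balance (ρ constant): A dh/dt = −0.00740 √h.
This is separable: 2 d(√h)/dt = −0.00740/A, so √h = √h₀ − (0.00740/(2A)) t.
Set h = 0: 2√h₀ = (0.00740/A) t_empty ⇒ t_empty = 2A√h₀/0.00740.
t_empty = 2·2.42·√2.53/0.00740 = 4.8400·1.5906/0.00740 = 1040.3 s.

1040 s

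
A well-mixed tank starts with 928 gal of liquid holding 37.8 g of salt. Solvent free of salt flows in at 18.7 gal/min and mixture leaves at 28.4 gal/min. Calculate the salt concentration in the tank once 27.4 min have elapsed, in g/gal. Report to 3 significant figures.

0.0213 g/gal

Total volume: dV/dt = Q_in − Q_out = -9.7000 gal/min, so V(t) = 928 − 9.7000 t and V(27.4) = 662.22 gal.
Solute balance: dm/dt = 0 − Q_out C = −Q_out m/V(t).
dm/m = −Q_out dt/(V₀ − 9.7000 t); integrating gives ln(m/m₀) = −(Q_out/(Q_in−Q_out)) ln(V/V₀).
m = m₀ (V₀/V)^(Q_out/(Q_in−Q_out)) = 37.8 × (928/662.22)^(-2.9278) = 14.074 g.
C = m/V = 14.074/662.22 = 0.021253 g/gal.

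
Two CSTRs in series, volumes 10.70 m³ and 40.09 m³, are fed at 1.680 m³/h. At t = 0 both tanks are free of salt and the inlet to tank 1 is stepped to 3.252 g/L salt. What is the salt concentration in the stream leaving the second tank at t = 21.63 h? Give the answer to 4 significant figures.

1.500 g/L

Time constants: τᵢ = Vᵢ/Q for each well-mixed tank.
τ₁ = 10.70/1.680 = 6.36905 h; τ₂ = 40.09/1.680 = 23.8631 h.
Tank 1: C₁ = C_in(1 − e^(−t/τ₁)). Tank 2 (τ₁ ≠ τ₂): C₂ = C_in[1 − (τ₁ e^(−t/τ₁) − τ₂ e^(−t/τ₂))/(τ₁ − τ₂)].
At t = 21.63: e^(−t/τ₁) = 0.0335033, e^(−t/τ₂) = 0.403968.
C₂ = 3.252·[1 − (6.36905·0.0335033 − 23.8631·0.403968)/(-17.4940)] = 3.252·0.461158 = 1.49968 g/L.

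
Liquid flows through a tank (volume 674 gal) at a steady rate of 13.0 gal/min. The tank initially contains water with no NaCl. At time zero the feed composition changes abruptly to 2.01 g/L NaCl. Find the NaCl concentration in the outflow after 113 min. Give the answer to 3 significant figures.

1.78 g/L

Species balance on the tank: V dC/dt = Q(C_in − C).
So dC/dt = (C_in − C)/τ with τ = V/Q = 674/13.0 = 51.846 min.
This is linear first-order; C(t) = C_in + (C₀ − C_in) e^(−t/τ).
C(113) = 2.01 + (0 − 2.01)·e^(−113/51.846) = 2.01 + (-2.0100)·0.11310 = 1.7827 g/L.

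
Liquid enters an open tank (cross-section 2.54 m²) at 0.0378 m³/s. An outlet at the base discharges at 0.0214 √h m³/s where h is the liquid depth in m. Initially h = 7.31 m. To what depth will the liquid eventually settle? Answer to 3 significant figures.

3.12 m

A dh/dt = Q_in − 0.0214 √h. Steady state requires inflow = outflow:
Q_in = 0.0214 √h_ss ⇒ √h_ss = 0.0378/0.0214 = 1.7664.
h_ss = 1.7664² = 3.1200 m. (Since h₀ = 7.31 m > h_ss, the level will fall toward this value.)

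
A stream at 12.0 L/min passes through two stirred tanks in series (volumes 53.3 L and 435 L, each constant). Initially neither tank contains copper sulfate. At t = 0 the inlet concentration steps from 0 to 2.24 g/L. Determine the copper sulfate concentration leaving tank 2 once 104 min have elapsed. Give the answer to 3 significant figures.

2.10 g/L

Time constants: τᵢ = Vᵢ/Q for each well-mixed tank.
τ₁ = 53.3/12.0 = 4.4417 min; τ₂ = 435/12.0 = 36.250 min.
Solving the cascade with C₁(0)=C₂(0)=0 gives C₂(t) = C_in[1 − (τ₁ e^(−t/τ₁) − τ₂ e^(−t/τ₂))/(τ₁ − τ₂)].
At t = 104: e^(−t/τ₁) = 6.7788e-11, e^(−t/τ₂) = 0.056758.
C₂ = 2.24·[1 − (4.4417·6.7788e-11 − 36.250·0.056758)/(-31.808)] = 2.24·0.93532 = 2.0951 g/L.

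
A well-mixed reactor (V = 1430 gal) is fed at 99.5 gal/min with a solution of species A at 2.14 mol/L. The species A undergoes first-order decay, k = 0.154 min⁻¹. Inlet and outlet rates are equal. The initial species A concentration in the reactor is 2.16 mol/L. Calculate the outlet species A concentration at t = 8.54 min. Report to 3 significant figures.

0.887 mol/L

Species balance: V dC/dt = Q C_in − Q C − k V C.
This is linear with rate a = Q/V + k = 0.22358 min⁻¹.
C_ss = Q C_in/(Q + kV) = 0.66599 mol/L; C(t) = C_ss + (C₀ − C_ss) e^(−a t).
C(8.54) = 0.66599 + (1.4940)·e^(−0.22358·8.54) = 0.66599 + (1.4940)·0.14817 = 0.88736 mol/L.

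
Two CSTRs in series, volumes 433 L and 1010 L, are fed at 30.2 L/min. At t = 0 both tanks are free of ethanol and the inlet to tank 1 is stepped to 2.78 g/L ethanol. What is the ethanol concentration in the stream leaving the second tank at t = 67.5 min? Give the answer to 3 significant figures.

2.15 g/L

Each tank obeys Vᵢ dCᵢ/dt = Q(Cᵢ₋₁ − Cᵢ), so τᵢ = Vᵢ/Q.
τ₁ = 433/30.2 = 14.338 min; τ₂ = 1010/30.2 = 33.444 min.
Tank 1: C₁ = C_in(1 − e^(−t/τ₁)). Tank 2 (τ₁ ≠ τ₂): C₂ = C_in[1 − (τ₁ e^(−t/τ₁) − τ₂ e^(−t/τ₂))/(τ₁ − τ₂)].
At t = 67.5: e^(−t/τ₁) = 0.0090241, e^(−t/τ₂) = 0.13288.
C₂ = 2.78·[1 − (14.338·0.0090241 − 33.444·0.13288)/(-19.106)] = 2.78·0.77418 = 2.1522 g/L.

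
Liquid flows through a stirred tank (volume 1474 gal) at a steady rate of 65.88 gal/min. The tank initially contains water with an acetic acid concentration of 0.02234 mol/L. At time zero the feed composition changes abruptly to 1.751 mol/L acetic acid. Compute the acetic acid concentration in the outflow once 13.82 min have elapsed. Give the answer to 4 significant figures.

0.8189 mol/L

Species balance on the tank: V dC/dt = Q(C_in − C).
Rewrite as dC/dt + C/τ = C_in/τ, τ = V/Q = 22.3740 min.
Integrating: C(t) = C_in + (C₀ − C_in) e^(−t/τ).
C(13.82) = 1.751 + (0.02234 − 1.751)·e^(−13.82/22.3740) = 1.751 + (-1.72866)·0.539193 = 0.818918 mol/L.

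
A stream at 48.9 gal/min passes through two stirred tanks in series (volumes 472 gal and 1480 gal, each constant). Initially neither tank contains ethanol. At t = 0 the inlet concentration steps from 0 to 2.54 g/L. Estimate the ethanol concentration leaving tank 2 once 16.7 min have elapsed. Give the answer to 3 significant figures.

Time constants: τᵢ = Vᵢ/Q for each well-mixed tank.
τ₁ = 472/48.9 = 9.6524 min; τ₂ = 1480/48.9 = 30.266 min.
Tank 1: C₁ = C_in(1 − e^(−t/τ₁)). Tank 2 (τ₁ ≠ τ₂): C₂ = C_in[1 − (τ₁ e^(−t/τ₁) − τ₂ e^(−t/τ₂))/(τ₁ − τ₂)].
At t = 16.7: e^(−t/τ₁) = 0.17726, e^(−t/τ₂) = 0.57593.
C₂ = 2.54·[1 − (9.6524·0.17726 − 30.266·0.57593)/(-20.613)] = 2.54·0.23740 = 0.60299 g/L.

0.603 g/L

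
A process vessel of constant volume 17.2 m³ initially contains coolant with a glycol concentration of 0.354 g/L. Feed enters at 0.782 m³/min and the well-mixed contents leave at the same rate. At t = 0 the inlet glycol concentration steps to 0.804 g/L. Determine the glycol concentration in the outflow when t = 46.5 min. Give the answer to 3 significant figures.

Unsteady species balance (constant V, well mixed): V dC/dt = Q(C_in − C).
Time constant τ = V/Q = 17.2/0.782 = 21.995 min.
C approaches C_in exponentially: C(t) = C_in + (C₀ − C_in) e^(−t/τ).
C(46.5) = 0.804 + (0.354 − 0.804)·e^(−46.5/21.995) = 0.804 + (-0.45000)·0.12074 = 0.74967 g/L.

0.750 g/L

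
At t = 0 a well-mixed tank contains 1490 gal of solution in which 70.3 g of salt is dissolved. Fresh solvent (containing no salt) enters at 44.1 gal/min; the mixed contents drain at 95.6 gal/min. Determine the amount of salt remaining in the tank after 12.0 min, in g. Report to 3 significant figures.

Let m(t) be the amount of salt. Volume: V(t) = V₀ + (Q_in − Q_out) t = 1490 − 51.500 t; V(12.0) = 872.00 gal.
Solute balance: dm/dt = 0 − Q_out C = −Q_out m/V(t).
Separate: dm/m = −Q_out dt/V(t) ⇒ ln(m/m₀) = −(Q_out/(Q_in−Q_out)) ln(V/V₀).
m = m₀ (V₀/V)^(Q_out/(Q_in−Q_out)) = 70.3 × (1490/872.00)^(-1.8563) = 26.004 g.

26.0 g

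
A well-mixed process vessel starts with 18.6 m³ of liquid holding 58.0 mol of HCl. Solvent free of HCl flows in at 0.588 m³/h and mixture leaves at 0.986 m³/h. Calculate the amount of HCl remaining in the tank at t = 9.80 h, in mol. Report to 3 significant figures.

Total volume: dV/dt = Q_in − Q_out = -0.39800 m³/h, so V(t) = 18.6 − 0.39800 t and V(9.80) = 14.700 m³.
No HCl enters, so dm/dt = −Q_out · (m/V).
Separate: dm/m = −Q_out dt/V(t) ⇒ ln(m/m₀) = −(Q_out/(Q_in−Q_out)) ln(V/V₀).
m = m₀ (V₀/V)^(Q_out/(Q_in−Q_out)) = 58.0 × (18.6/14.700)^(-2.4774) = 32.376 mol.

32.4 mol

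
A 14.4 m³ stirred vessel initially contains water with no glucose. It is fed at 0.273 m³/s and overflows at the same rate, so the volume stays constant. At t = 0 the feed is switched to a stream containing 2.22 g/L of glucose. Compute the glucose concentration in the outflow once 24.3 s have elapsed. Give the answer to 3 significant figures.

0.820 g/L

Unsteady species balance (constant V, well mixed): V dC/dt = Q(C_in − C).
Rewrite as dC/dt + C/τ = C_in/τ, τ = V/Q = 52.747 s.
This is linear first-order; C(t) = C_in + (C₀ − C_in) e^(−t/τ).
C(24.3) = 2.22 + (0 − 2.22)·e^(−24.3/52.747) = 2.22 + (-2.2200)·0.63085 = 0.81951 g/L.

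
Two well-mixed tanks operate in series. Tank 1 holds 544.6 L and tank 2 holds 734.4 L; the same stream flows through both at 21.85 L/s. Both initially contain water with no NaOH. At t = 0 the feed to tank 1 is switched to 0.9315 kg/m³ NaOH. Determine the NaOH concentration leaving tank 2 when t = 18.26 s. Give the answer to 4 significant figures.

0.1227 kg/m³

Species balance on tank i: dCᵢ/dt = (Cᵢ₋₁ − Cᵢ)/τᵢ with τᵢ = Vᵢ/Q.
τ₁ = 544.6/21.85 = 24.9245 s; τ₂ = 734.4/21.85 = 33.6110 s.
Solving the cascade with C₁(0)=C₂(0)=0 gives C₂(t) = C_in[1 − (τ₁ e^(−t/τ₁) − τ₂ e^(−t/τ₂))/(τ₁ − τ₂)].
At t = 18.26: e^(−t/τ₁) = 0.480651, e^(−t/τ₂) = 0.580843.
C₂ = 0.9315·[1 − (24.9245·0.480651 − 33.6110·0.580843)/(-8.68650)] = 0.9315·0.131674 = 0.122654 kg/m³.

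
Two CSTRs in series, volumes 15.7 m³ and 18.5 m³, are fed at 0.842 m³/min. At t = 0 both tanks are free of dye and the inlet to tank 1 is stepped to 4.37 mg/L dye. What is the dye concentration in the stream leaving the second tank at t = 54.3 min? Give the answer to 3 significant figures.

3.26 mg/L

Time constants: τᵢ = Vᵢ/Q for each well-mixed tank.
τ₁ = 15.7/0.842 = 18.646 min; τ₂ = 18.5/0.842 = 21.971 min.
Tank 1: C₁ = C_in(1 − e^(−t/τ₁)). Tank 2 (τ₁ ≠ τ₂): C₂ = C_in[1 − (τ₁ e^(−t/τ₁) − τ₂ e^(−t/τ₂))/(τ₁ − τ₂)].
At t = 54.3: e^(−t/τ₁) = 0.054359, e^(−t/τ₂) = 0.084468.
C₂ = 4.37·[1 − (18.646·0.054359 − 21.971·0.084468)/(-3.3254)] = 4.37·0.74671 = 3.2631 mg/L.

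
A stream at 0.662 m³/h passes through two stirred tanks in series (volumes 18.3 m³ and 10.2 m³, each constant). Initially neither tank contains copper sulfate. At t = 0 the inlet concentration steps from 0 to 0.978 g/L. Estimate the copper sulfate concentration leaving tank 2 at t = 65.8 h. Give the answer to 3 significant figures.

0.791 g/L

Time constants: τᵢ = Vᵢ/Q for each well-mixed tank.
τ₁ = 18.3/0.662 = 27.644 h; τ₂ = 10.2/0.662 = 15.408 h.
Tank 1: C₁ = C_in(1 − e^(−t/τ₁)). Tank 2 (τ₁ ≠ τ₂): C₂ = C_in[1 − (τ₁ e^(−t/τ₁) − τ₂ e^(−t/τ₂))/(τ₁ − τ₂)].
At t = 65.8: e^(−t/τ₁) = 0.092522, e^(−t/τ₂) = 0.013974.
C₂ = 0.978·[1 − (27.644·0.092522 − 15.408·0.013974)/(12.236)] = 0.978·0.80857 = 0.79078 g/L.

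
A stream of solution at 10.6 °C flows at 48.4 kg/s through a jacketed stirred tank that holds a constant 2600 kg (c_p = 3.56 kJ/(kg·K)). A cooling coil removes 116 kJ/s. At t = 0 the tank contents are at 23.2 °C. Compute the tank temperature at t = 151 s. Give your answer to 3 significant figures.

10.7 °C

M c_p dT/dt = ṁ c_p (T_in − T) − Q̇.
τ = M/ṁ = 53.719 s; T_ss = T_in − Q̇/(ṁ c_p) = 10.6 − 116/(48.4·3.56) = 9.9268 °C.
T approaches T_ss exponentially: T(t) = T_ss + (T₀ − T_ss) e^(−t/τ).
T(151) = 9.9268 + (13.273)·e^(−151/53.719) = 9.9268 + (13.273)·0.060149 = 10.725 °C.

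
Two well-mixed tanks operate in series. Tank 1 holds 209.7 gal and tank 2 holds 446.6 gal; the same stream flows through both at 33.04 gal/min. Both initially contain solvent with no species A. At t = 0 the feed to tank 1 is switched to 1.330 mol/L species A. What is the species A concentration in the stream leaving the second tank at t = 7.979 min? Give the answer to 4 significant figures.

0.2754 mol/L

Each tank obeys Vᵢ dCᵢ/dt = Q(Cᵢ₋₁ − Cᵢ), so τᵢ = Vᵢ/Q.
τ₁ = 209.7/33.04 = 6.34685 min; τ₂ = 446.6/33.04 = 13.5169 min.
Solving the cascade with C₁(0)=C₂(0)=0 gives C₂(t) = C_in[1 − (τ₁ e^(−t/τ₁) − τ₂ e^(−t/τ₂))/(τ₁ − τ₂)].
At t = 7.979: e^(−t/τ₁) = 0.284461, e^(−t/τ₂) = 0.554163.
C₂ = 1.330·[1 − (6.34685·0.284461 − 13.5169·0.554163)/(-7.17010)] = 1.330·0.207101 = 0.275444 mol/L.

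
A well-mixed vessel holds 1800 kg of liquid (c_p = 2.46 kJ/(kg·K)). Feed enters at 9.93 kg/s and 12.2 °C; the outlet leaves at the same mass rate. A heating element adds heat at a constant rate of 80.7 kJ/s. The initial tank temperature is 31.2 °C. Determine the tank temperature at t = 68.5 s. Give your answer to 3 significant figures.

26.3 °C

First-law balance (no shaft work): M c_p dT/dt = ṁ c_p (T_in − T) + 80.7.
τ = M/ṁ = 181.27 s; T_ss = T_in + Q̇/(ṁ c_p) = 12.2 + 80.7/(9.93·2.46) = 15.504 °C.
This is linear first-order; T(t) = T_ss + (T₀ − T_ss) e^(−t/τ).
T(68.5) = 15.504 + (15.696)·e^(−68.5/181.27) = 15.504 + (15.696)·0.68530 = 26.260 °C.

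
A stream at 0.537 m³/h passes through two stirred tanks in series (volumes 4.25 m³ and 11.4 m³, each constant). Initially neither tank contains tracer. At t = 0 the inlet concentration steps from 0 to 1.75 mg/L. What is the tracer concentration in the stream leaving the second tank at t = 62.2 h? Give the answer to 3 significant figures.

Species balance on tank i: dCᵢ/dt = (Cᵢ₋₁ − Cᵢ)/τᵢ with τᵢ = Vᵢ/Q.
τ₁ = 4.25/0.537 = 7.9143 h; τ₂ = 11.4/0.537 = 21.229 h.
Solving the cascade with C₁(0)=C₂(0)=0 gives C₂(t) = C_in[1 − (τ₁ e^(−t/τ₁) − τ₂ e^(−t/τ₂))/(τ₁ − τ₂)].
At t = 62.2: e^(−t/τ₁) = 0.00038620, e^(−t/τ₂) = 0.053400.
C₂ = 1.75·[1 − (7.9143·0.00038620 − 21.229·0.053400)/(-13.315)] = 1.75·0.91509 = 1.6014 mg/L.

1.60 mg/L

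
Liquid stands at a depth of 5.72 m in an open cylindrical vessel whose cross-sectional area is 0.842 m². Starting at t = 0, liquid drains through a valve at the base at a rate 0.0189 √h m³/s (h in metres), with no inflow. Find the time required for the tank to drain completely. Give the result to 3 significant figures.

A dh/dt = −Q_out = −0.0189 √h.
∫ h^(−1/2) dh = −(0.0189/A) ∫ dt, giving 2√h = 2√h₀ − (0.0189/A) t.
Set h = 0: 2√h₀ = (0.0189/A) t_empty ⇒ t_empty = 2A√h₀/0.0189.
t_empty = 2·0.842·√5.72/0.0189 = 1.6840·2.3917/0.0189 = 213.10 s.

213 s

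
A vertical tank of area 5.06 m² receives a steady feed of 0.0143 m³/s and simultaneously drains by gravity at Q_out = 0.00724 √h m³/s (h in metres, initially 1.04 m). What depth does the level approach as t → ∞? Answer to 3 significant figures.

Level balance: A dh/dt = 0.0143 − 0.00724 √h. Setting dh/dt = 0:
Q_in = 0.00724 √h_ss ⇒ √h_ss = 0.0143/0.00724 = 1.9751.
h_ss = 1.9751² = 3.9012 m. (Since h₀ = 1.04 m < h_ss, the level will rise toward this value.)

3.90 m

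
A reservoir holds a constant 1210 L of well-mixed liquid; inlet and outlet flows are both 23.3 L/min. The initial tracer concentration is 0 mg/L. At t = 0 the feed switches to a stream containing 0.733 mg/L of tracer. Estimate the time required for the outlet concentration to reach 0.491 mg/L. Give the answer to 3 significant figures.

57.6 min

Species balance: V dC/dt = Q(C_in − C) ⇒ τ = V/Q = 51.931 min.
C(t) = C_in + (C₀ − C_in) e^(−t/τ). Set C = 0.491 and solve for t:
e^(−t/τ) = (C − C_in)/(C₀ − C_in) = (0.491 − 0.733)/(0 − 0.733) = 0.33015
t = −τ ln(…) = 51.931 × 1.1082 = 57.551 min.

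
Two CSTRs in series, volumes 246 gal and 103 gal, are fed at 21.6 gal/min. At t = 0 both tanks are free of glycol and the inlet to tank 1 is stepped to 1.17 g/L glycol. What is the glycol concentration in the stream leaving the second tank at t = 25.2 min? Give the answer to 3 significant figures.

0.954 g/L

Each tank obeys Vᵢ dCᵢ/dt = Q(Cᵢ₋₁ − Cᵢ), so τᵢ = Vᵢ/Q.
τ₁ = 246/21.6 = 11.389 min; τ₂ = 103/21.6 = 4.7685 min.
Solving the cascade with C₁(0)=C₂(0)=0 gives C₂(t) = C_in[1 − (τ₁ e^(−t/τ₁) − τ₂ e^(−t/τ₂))/(τ₁ − τ₂)].
At t = 25.2: e^(−t/τ₁) = 0.10941, e^(−t/τ₂) = 0.0050688.
C₂ = 1.17·[1 − (11.389·0.10941 − 4.7685·0.0050688)/(6.6204)] = 1.17·0.81544 = 0.95407 g/L.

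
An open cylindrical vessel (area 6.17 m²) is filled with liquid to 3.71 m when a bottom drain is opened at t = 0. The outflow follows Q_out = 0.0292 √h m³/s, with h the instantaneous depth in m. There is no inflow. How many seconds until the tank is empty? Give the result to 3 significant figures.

A dh/dt = −Q_out = −0.0292 √h.
Separate and integrate: 2(√h − √h₀) = −(0.0292/A) t.
Tank is empty when √h = 0: t_empty = 2A√h₀/0.0292.
t_empty = 2·6.17·√3.71/0.0292 = 12.340·1.9261/0.0292 = 813.99 s.

814 s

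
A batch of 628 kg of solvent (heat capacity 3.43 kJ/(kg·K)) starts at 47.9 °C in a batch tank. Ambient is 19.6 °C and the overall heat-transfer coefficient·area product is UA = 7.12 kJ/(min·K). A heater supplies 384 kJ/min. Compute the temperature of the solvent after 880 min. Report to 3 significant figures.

M c_p dT/dt = −UA(T − T_amb) + Q̇.
dT/dt = (T_ss − T)/τ with T_ss = T_amb + Q̇/UA = 19.6 + 384/7.12 = 73.533 °C, τ = M c_p/UA = 628·3.43/7.12 = 302.53 min.
Solution: T(t) = T_ss + (T₀ − T_ss) e^(−t/τ).
T(880) = 73.533 + (-25.633)·0.054543 = 72.135 °C.

72.1 °C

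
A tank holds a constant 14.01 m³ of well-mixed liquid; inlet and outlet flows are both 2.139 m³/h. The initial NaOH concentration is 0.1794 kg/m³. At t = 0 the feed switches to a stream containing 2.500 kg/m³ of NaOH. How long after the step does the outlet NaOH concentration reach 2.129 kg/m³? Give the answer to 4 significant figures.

Transient balance on the dissolved component: V dC/dt = Q(C_in − C), so τ = V/Q = 6.54979 h.
C(t) = C_in + (C₀ − C_in) e^(−t/τ). Set C = 2.129 and solve for t:
e^(−t/τ) = (C − C_in)/(C₀ − C_in) = (2.129 − 2.500)/(0.1794 − 2.500) = 0.159872
t = −τ ln(…) = 6.54979 × 1.83338 = 12.0082 h.

12.01 h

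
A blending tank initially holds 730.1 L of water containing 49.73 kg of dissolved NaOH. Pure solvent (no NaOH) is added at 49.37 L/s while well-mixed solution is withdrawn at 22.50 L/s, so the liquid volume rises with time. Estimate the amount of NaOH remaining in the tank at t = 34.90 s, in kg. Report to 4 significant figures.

Total volume: dV/dt = Q_in − Q_out = 26.8700 L/s, so V(t) = 730.1 + 26.8700 t and V(34.90) = 1667.86 L.
No NaOH enters, so dm/dt = −Q_out · (m/V).
dm/m = −Q_out dt/(V₀ + 26.8700 t); integrating gives ln(m/m₀) = −(Q_out/(Q_in−Q_out)) ln(V/V₀).
m = m₀ (V₀/V)^(Q_out/(Q_in−Q_out)) = 49.73 × (730.1/1667.86)^(0.837365) = 24.8995 kg.

24.90 kg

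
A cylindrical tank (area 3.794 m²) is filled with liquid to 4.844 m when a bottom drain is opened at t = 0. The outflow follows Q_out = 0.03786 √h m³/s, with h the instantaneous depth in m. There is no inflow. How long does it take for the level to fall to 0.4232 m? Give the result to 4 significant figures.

With no inflow, A dh/dt = −0.03786 √h.
This is separable: 2 d(√h)/dt = −0.03786/A, so √h = √h₀ − (0.03786/(2A)) t.
t = 2A(√h₀ − √h)/0.03786 = 2·3.794·(√4.844 − √0.4232)/0.03786
  = 7.58800 × (2.20091 − 0.650538) / 0.03786 = 310.729 s.

310.7 s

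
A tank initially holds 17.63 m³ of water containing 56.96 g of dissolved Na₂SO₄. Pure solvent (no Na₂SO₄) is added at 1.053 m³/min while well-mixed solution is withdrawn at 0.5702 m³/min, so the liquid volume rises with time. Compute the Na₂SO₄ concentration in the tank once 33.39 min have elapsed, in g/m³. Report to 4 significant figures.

0.7838 g/m³

Total volume: dV/dt = Q_in − Q_out = 0.482800 m³/min, so V(t) = 17.63 + 0.482800 t and V(33.39) = 33.7507 m³.
Solute balance: dm/dt = 0 − Q_out C = −Q_out m/V(t).
dm/m = −Q_out dt/(V₀ + 0.482800 t); integrating gives ln(m/m₀) = −(Q_out/(Q_in−Q_out)) ln(V/V₀).
m = m₀ (V₀/V)^(Q_out/(Q_in−Q_out)) = 56.96 × (17.63/33.7507)^(1.18103) = 26.4536 g.
C = m/V = 26.4536/33.7507 = 0.783794 g/m³.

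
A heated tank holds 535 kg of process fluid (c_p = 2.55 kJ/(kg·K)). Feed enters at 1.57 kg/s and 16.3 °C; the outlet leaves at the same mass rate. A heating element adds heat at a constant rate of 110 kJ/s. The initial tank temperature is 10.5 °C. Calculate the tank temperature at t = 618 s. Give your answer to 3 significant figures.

38.3 °C

First-law balance (no shaft work): M c_p dT/dt = ṁ c_p (T_in − T) + 110.
τ = M/ṁ = 340.76 s; T_ss = T_in + Q̇/(ṁ c_p) = 16.3 + 110/(1.57·2.55) = 43.776 °C.
This is linear first-order; T(t) = T_ss + (T₀ − T_ss) e^(−t/τ).
T(618) = 43.776 + (-33.276)·e^(−618/340.76) = 43.776 + (-33.276)·0.16307 = 38.350 °C.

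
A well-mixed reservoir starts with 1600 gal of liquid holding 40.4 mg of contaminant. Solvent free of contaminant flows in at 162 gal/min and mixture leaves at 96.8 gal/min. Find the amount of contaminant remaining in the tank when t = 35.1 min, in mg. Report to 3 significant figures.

Total volume: dV/dt = Q_in − Q_out = 65.200 gal/min, so V(t) = 1600 + 65.200 t and V(35.1) = 3888.5 gal.
Species balance (pure solvent in): dm/dt = −Q_out · m/V(t).
dm/m = −Q_out dt/(V₀ + 65.200 t); integrating gives ln(m/m₀) = −(Q_out/(Q_in−Q_out)) ln(V/V₀).
m = m₀ (V₀/V)^(Q_out/(Q_in−Q_out)) = 40.4 × (1600/3888.5)^(1.4847) = 10.809 mg.

10.8 mg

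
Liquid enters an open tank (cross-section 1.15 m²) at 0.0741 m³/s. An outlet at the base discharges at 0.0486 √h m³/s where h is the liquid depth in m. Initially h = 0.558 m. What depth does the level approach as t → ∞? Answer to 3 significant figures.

2.32 m

Mass balance (ρ constant): A dh/dt = Q_in − 0.0486 √h. At steady state dh/dt = 0:
Q_in = 0.0486 √h_ss ⇒ √h_ss = 0.0741/0.0486 = 1.5247.
h_ss = 1.5247² = 2.3247 m. (Since h₀ = 0.558 m < h_ss, the level will rise toward this value.)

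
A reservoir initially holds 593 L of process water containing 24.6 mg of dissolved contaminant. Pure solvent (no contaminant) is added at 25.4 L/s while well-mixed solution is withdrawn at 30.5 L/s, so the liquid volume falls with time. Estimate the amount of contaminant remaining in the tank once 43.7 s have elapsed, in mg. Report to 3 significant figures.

Let m(t) be the amount of contaminant. Volume: V(t) = V₀ + (Q_in − Q_out) t = 593 − 5.1000 t; V(43.7) = 370.13 L.
No contaminant enters, so dm/dt = −Q_out · (m/V).
dm/m = −Q_out dt/(V₀ − 5.1000 t); integrating gives ln(m/m₀) = −(Q_out/(Q_in−Q_out)) ln(V/V₀).
m = m₀ (V₀/V)^(Q_out/(Q_in−Q_out)) = 24.6 × (593/370.13)^(-5.9804) = 1.4681 mg.

1.47 mg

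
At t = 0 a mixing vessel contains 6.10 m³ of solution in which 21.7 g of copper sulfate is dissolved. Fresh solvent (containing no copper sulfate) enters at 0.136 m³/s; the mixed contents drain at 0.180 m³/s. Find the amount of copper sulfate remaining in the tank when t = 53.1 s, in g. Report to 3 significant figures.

3.01 g

Let m(t) be the amount of copper sulfate. Volume: V(t) = V₀ + (Q_in − Q_out) t = 6.10 − 0.044000 t; V(53.1) = 3.7636 m³.
No copper sulfate enters, so dm/dt = −Q_out · (m/V).
dm/m = −Q_out dt/(V₀ − 0.044000 t); integrating gives ln(m/m₀) = −(Q_out/(Q_in−Q_out)) ln(V/V₀).
m = m₀ (V₀/V)^(Q_out/(Q_in−Q_out)) = 21.7 × (6.10/3.7636)^(-4.0909) = 3.0095 g.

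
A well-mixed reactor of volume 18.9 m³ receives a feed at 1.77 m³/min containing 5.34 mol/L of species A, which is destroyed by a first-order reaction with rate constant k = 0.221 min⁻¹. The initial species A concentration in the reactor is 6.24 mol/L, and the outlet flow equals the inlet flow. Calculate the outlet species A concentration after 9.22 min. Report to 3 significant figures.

Accumulation = in − out − consumed: V dC/dt = Q C_in − Q C − k V C.
This is linear with rate a = Q/V + k = 0.31465 min⁻¹.
C_ss = Q C_in/(Q + kV) = 1.5894 mol/L; C(t) = C_ss + (C₀ − C_ss) e^(−a t).
C(9.22) = 1.5894 + (4.6506)·e^(−0.31465·9.22) = 1.5894 + (4.6506)·0.054964 = 1.8450 mol/L.

1.84 mol/L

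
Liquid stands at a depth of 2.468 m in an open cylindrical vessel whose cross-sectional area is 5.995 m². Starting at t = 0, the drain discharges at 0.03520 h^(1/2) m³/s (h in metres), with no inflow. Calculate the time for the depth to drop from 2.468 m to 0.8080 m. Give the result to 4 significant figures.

With no inflow, A dh/dt = −0.03520 √h.
This is separable: 2 d(√h)/dt = −0.03520/A, so √h = √h₀ − (0.03520/(2A)) t.
t = 2A(√h₀ − √h)/0.03520 = 2·5.995·(√2.468 − √0.8080)/0.03520
  = 11.9900 × (1.57099 − 0.898888) / 0.03520 = 228.934 s.

228.9 s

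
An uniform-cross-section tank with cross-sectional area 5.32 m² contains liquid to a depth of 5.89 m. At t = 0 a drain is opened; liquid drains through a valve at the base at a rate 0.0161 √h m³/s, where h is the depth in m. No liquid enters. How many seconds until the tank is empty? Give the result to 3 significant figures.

1600 s

A dh/dt = −Q_out = −0.0161 √h.
∫ h^(−1/2) dh = −(0.0161/A) ∫ dt, giving 2√h = 2√h₀ − (0.0161/A) t.
Set h = 0: 2√h₀ = (0.0161/A) t_empty ⇒ t_empty = 2A√h₀/0.0161.
t_empty = 2·5.32·√5.89/0.0161 = 10.640·2.4269/0.0161 = 1603.9 s.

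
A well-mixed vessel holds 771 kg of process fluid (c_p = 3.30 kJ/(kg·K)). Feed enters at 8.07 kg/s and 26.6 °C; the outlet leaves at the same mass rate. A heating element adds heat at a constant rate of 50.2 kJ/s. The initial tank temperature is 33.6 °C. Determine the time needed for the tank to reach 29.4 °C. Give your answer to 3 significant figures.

M c_p dT/dt = ṁ c_p (T_in − T) + Q̇.
τ = M/ṁ = 95.539 s; T_ss = T_in + Q̇/(ṁ c_p) = 28.485 °C.
T(t) = T_ss + (T₀ − T_ss) e^(−t/τ). Set T = 29.4:
e^(−t/τ) = (29.4 − 28.485)/(33.6 − 28.485) = 0.17888
t = −95.539 · ln(0.17888) = 164.43 s.

164 s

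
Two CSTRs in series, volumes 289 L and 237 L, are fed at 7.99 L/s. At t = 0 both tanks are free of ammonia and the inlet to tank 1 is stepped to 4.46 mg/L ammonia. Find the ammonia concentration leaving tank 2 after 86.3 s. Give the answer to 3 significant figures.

Time constants: τᵢ = Vᵢ/Q for each well-mixed tank.
τ₁ = 289/7.99 = 36.170 s; τ₂ = 237/7.99 = 29.662 s.
Tank 1: C₁ = C_in(1 − e^(−t/τ₁)). Tank 2 (τ₁ ≠ τ₂): C₂ = C_in[1 − (τ₁ e^(−t/τ₁) − τ₂ e^(−t/τ₂))/(τ₁ − τ₂)].
At t = 86.3: e^(−t/τ₁) = 0.092002, e^(−t/τ₂) = 0.054506.
C₂ = 4.46·[1 − (36.170·0.092002 − 29.662·0.054506)/(6.5081)] = 4.46·0.73710 = 3.2875 mg/L.

3.29 mg/L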